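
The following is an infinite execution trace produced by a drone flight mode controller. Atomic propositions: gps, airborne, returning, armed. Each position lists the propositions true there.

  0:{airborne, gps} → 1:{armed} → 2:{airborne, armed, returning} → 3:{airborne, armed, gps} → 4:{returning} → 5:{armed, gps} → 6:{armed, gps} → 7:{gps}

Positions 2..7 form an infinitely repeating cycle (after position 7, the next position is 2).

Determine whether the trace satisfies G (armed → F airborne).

Holds

armed → F airborne holds at every position 0..7, and those are all positions ever visited, so G (armed → F airborne) holds.
Positions where armed holds: 1, 2, 3, 5, 6.
Check F airborne at each: 1→ok, 2→ok, 3→ok, 5→ok, 6→ok.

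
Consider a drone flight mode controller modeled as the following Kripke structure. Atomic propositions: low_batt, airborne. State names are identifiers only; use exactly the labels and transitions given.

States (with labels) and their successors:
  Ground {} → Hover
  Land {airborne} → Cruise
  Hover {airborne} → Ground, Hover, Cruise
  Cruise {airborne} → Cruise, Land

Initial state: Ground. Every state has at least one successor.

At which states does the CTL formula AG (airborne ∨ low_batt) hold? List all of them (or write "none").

States satisfying airborne ∨ low_batt: {Land, Hover, Cruise}.
States satisfying AG (airborne ∨ low_batt): {Land, Cruise}.

{Land, Cruise}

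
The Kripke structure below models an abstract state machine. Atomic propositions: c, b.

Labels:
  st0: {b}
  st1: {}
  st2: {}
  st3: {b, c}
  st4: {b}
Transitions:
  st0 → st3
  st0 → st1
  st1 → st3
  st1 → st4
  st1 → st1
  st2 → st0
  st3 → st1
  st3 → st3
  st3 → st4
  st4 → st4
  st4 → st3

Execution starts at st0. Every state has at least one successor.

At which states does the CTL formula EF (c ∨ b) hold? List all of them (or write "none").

{st0, st1, st2, st3, st4}

States satisfying c ∨ b: {st0, st3, st4}.
States satisfying EF (c ∨ b): {st0, st1, st2, st3, st4}.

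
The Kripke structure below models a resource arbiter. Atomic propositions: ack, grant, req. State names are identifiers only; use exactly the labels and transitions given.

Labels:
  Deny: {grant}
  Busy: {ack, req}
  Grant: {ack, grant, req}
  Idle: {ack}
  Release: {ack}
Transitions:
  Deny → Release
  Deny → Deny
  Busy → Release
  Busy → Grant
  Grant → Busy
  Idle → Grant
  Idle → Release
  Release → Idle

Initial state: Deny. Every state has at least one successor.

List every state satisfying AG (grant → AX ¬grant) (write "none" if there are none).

States satisfying grant → AX ¬grant: {Busy, Grant, Idle, Release}.
States satisfying AG (grant → AX ¬grant): {Busy, Grant, Idle, Release}.

{Busy, Grant, Idle, Release}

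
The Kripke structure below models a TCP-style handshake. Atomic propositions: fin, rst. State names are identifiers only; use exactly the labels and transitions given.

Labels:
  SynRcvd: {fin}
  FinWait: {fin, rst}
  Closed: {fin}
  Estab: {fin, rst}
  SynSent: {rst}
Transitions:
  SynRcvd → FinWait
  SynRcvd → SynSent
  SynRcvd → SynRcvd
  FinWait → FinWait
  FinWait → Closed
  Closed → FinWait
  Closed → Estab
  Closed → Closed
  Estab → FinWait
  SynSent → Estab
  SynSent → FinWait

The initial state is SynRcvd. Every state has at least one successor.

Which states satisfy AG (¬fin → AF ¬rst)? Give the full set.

States satisfying ¬fin → AF ¬rst: {SynRcvd, FinWait, Closed, Estab}.
States satisfying AG (¬fin → AF ¬rst): {FinWait, Closed, Estab}.

{FinWait, Closed, Estab}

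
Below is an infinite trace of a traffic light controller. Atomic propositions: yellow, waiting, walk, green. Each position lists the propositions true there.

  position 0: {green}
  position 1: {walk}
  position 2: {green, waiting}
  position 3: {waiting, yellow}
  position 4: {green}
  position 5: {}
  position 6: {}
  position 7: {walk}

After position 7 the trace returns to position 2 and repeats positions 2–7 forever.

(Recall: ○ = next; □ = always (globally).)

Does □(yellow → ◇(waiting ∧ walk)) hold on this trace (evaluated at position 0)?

Does not hold

yellow → ◇(waiting ∧ walk) must hold at every position from 0 onward. It fails at position 3, so □(yellow → ◇(waiting ∧ walk)) is false.
Positions where yellow holds: 3.
Check ◇(waiting ∧ walk) at each: 3→fails.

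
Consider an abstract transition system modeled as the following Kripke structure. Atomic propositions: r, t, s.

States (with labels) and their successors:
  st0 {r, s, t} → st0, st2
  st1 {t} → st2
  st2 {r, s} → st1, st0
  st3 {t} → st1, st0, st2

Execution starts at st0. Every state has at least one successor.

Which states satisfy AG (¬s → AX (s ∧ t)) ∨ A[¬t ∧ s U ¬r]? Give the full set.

{st1, st3}

States satisfying ¬s → AX (s ∧ t): {st0, st2}.
States satisfying AG (¬s → AX (s ∧ t)): ∅.
States satisfying ¬t ∧ s: {st2}.
States satisfying ¬r: {st1, st3}.
States satisfying A[¬t ∧ s U ¬r]: {st1, st3}.
States satisfying AG (¬s → AX (s ∧ t)) ∨ A[¬t ∧ s U ¬r]: {st1, st3}.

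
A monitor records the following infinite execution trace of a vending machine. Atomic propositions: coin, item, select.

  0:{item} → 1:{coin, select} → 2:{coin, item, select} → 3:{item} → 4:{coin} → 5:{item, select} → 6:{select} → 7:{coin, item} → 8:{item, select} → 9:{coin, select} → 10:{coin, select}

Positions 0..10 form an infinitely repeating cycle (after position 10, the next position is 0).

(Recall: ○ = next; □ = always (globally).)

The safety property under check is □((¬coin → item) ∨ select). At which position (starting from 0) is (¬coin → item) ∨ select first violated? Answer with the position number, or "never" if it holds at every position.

never

(¬coin → item) ∨ select holds at every position 0..10, and those are all the positions the trace ever visits, so the invariant □((¬coin → item) ∨ select) is never violated.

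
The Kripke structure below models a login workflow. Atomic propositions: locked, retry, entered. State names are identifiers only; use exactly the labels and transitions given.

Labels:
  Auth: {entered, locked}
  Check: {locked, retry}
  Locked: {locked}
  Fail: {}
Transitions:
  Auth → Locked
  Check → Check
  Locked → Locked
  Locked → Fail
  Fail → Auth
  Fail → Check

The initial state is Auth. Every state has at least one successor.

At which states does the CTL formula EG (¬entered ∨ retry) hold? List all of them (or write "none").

States satisfying ¬entered ∨ retry: {Check, Locked, Fail}.
States satisfying EG (¬entered ∨ retry): {Check, Locked, Fail}.

{Check, Locked, Fail}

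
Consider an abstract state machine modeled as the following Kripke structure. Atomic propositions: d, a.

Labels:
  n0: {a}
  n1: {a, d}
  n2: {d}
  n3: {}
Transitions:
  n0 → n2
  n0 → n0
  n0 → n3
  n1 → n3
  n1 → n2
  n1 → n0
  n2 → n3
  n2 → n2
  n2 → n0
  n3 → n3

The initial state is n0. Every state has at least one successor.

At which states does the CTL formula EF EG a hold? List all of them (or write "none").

States satisfying EG a: {n0, n1}.
States satisfying EF EG a: {n0, n1, n2}.

{n0, n1, n2}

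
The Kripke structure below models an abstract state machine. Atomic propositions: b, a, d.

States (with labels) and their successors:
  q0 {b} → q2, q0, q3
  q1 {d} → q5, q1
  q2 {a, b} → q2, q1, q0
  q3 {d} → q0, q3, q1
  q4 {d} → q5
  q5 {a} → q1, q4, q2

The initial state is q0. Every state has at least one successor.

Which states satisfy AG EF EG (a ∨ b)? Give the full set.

{q0, q1, q2, q3, q4, q5}

States satisfying EF EG (a ∨ b): {q0, q1, q2, q3, q4, q5}.
States satisfying AG EF EG (a ∨ b): {q0, q1, q2, q3, q4, q5}.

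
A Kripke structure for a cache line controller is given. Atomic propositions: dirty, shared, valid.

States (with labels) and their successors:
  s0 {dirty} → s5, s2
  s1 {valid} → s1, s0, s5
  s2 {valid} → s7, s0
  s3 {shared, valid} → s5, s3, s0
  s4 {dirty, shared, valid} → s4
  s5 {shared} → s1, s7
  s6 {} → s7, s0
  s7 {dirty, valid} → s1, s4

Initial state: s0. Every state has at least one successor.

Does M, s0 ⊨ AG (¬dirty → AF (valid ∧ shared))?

No

States satisfying ¬dirty → AF (valid ∧ shared): {s0, s3, s4, s7}.
States satisfying AG (¬dirty → AF (valid ∧ shared)): {s4}.
s1 is reachable from s0 and violates ¬dirty → AF (valid ∧ shared), so AG fails at s0.
s0 ∉ Sat(AG (¬dirty → AF (valid ∧ shared))).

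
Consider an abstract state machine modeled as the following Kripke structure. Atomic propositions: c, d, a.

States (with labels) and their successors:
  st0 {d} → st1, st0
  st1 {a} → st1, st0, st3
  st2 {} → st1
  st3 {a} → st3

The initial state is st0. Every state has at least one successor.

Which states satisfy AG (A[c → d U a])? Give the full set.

{st3}

States satisfying A[c → d U a]: {st1, st2, st3}.
States satisfying AG (A[c → d U a]): {st3}.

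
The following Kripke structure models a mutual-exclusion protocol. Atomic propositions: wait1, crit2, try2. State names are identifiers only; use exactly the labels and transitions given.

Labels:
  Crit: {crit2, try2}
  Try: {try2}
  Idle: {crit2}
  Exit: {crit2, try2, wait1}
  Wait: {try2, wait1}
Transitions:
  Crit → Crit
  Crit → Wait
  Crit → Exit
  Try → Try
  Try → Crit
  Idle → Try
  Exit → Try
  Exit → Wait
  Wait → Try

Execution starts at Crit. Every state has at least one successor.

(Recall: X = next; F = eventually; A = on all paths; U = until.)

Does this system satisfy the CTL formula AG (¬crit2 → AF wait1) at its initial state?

States satisfying ¬crit2 → AF wait1: {Crit, Idle, Exit, Wait}.
States satisfying AG (¬crit2 → AF wait1): ∅.
Try is reachable from Crit and violates ¬crit2 → AF wait1, so AG fails at Crit.
Crit ∉ Sat(AG (¬crit2 → AF wait1)).

No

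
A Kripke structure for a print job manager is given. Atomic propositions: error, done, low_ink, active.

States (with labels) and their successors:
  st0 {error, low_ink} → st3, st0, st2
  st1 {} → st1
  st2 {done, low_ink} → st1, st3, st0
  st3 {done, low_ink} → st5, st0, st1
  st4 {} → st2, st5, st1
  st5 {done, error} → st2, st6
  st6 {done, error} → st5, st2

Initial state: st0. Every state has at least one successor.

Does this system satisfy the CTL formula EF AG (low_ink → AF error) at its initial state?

Satisfied

States satisfying AG (low_ink → AF error): {st1}.
States satisfying EF AG (low_ink → AF error): {st0, st1, st2, st3, st4, st5, st6}.
Some path from st0 reaches a state where AG (low_ink → AF error) holds.
st0 ∈ Sat(EF AG (low_ink → AF error)).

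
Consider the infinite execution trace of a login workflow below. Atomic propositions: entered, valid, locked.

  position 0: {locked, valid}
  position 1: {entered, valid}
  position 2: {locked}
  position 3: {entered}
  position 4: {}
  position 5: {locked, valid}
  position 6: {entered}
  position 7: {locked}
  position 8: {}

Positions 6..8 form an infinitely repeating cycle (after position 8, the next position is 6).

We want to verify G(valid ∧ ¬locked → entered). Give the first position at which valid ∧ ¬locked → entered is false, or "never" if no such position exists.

valid ∧ ¬locked → entered holds at every position 0..8, and those are all the positions the trace ever visits, so the invariant G(valid ∧ ¬locked → entered) is never violated.

never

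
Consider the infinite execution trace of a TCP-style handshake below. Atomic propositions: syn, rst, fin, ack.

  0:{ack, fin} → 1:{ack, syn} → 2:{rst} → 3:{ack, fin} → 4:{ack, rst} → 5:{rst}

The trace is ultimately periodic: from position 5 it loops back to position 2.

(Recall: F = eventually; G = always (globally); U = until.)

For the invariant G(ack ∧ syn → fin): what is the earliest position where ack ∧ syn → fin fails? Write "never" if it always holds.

Check ack ∧ syn → fin at each position in order: 0 ✓.
At position 1 the labels are {ack, syn}, so ack ∧ syn → fin is false there. This is the first violation.

1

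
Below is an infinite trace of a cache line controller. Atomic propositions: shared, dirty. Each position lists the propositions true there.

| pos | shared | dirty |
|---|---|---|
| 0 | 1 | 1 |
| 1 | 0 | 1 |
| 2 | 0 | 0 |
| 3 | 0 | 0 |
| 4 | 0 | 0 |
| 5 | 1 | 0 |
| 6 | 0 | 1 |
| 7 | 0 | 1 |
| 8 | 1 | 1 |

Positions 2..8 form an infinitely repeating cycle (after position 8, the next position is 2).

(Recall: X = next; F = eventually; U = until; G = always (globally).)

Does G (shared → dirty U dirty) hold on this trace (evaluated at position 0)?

Violated

shared → dirty U dirty must hold at every position from 0 onward. It fails at position 5, so G (shared → dirty U dirty) is false.
Positions where shared holds: 0, 5, 8.
Check dirty U dirty at each: 0→ok, 5→fails, 8→ok.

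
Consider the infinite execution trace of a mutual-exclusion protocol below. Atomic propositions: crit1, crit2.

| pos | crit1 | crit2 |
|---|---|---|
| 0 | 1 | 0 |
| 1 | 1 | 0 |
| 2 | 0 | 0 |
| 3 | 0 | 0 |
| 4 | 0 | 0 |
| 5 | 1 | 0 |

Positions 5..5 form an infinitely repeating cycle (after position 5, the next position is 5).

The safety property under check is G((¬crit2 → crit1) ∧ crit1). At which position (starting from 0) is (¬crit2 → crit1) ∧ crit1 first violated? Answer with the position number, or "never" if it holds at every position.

Check (¬crit2 → crit1) ∧ crit1 at each position in order: 0 ✓, 1 ✓.
At position 2 the labels are {}, so (¬crit2 → crit1) ∧ crit1 is false there. This is the first violation.

2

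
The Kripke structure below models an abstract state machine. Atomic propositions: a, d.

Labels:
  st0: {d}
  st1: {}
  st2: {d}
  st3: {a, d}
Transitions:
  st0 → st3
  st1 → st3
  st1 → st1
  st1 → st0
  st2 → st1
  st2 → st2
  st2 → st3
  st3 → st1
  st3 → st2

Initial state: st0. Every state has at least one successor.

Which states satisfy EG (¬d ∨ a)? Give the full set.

{st1, st3}

States satisfying ¬d ∨ a: {st1, st3}.
States satisfying EG (¬d ∨ a): {st1, st3}.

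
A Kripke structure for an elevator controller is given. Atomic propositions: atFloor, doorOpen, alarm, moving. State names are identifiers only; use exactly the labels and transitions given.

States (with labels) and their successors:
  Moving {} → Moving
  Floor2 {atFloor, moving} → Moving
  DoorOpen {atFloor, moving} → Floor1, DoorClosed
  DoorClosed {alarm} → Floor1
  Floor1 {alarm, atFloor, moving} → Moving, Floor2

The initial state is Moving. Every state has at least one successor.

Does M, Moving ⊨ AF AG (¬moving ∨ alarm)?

Holds

States satisfying AG (¬moving ∨ alarm): {Moving}.
States satisfying AF AG (¬moving ∨ alarm): {Moving, Floor2, DoorOpen, DoorClosed, Floor1}.
Moving ∈ Sat(AF AG (¬moving ∨ alarm)).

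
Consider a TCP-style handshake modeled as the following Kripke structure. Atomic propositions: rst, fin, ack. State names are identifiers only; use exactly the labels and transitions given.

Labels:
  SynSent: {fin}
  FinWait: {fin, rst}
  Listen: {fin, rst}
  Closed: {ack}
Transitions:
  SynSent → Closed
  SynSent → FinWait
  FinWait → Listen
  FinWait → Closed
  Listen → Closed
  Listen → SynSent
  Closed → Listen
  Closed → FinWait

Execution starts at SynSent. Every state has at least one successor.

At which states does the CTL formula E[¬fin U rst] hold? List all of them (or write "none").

{FinWait, Listen, Closed}

States satisfying ¬fin: {Closed}.
States satisfying rst: {FinWait, Listen}.
States satisfying E[¬fin U rst]: {FinWait, Listen, Closed}.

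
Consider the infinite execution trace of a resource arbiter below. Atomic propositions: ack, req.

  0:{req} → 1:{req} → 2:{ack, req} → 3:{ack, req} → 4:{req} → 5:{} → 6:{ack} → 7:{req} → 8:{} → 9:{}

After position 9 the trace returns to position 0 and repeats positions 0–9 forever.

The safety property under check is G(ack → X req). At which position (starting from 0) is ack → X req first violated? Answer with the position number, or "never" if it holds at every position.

never

ack → X req holds at every position 0..9, and those are all the positions the trace ever visits, so the invariant G(ack → X req) is never violated.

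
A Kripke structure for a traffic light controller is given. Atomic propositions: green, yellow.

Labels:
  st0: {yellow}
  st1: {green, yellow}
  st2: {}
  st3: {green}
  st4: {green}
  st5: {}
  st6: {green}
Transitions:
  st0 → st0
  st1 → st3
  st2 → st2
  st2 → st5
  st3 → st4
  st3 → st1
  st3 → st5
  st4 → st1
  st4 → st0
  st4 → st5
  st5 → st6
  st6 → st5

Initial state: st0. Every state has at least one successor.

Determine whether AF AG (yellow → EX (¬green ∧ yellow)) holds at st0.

Holds

States satisfying AG (yellow → EX (¬green ∧ yellow)): {st0, st2, st5, st6}.
States satisfying AF AG (yellow → EX (¬green ∧ yellow)): {st0, st2, st5, st6}.
st0 ∈ Sat(AF AG (yellow → EX (¬green ∧ yellow))).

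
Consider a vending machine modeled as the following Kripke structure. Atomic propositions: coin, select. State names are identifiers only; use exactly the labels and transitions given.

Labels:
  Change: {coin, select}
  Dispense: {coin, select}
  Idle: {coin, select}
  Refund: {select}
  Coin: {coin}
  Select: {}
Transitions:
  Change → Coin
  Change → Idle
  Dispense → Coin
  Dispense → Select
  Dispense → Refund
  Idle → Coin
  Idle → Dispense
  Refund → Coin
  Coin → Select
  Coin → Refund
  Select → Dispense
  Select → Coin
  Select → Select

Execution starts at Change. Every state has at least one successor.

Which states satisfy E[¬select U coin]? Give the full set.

{Change, Dispense, Idle, Coin, Select}

States satisfying ¬select: {Coin, Select}.
States satisfying coin: {Change, Dispense, Idle, Coin}.
States satisfying E[¬select U coin]: {Change, Dispense, Idle, Coin, Select}.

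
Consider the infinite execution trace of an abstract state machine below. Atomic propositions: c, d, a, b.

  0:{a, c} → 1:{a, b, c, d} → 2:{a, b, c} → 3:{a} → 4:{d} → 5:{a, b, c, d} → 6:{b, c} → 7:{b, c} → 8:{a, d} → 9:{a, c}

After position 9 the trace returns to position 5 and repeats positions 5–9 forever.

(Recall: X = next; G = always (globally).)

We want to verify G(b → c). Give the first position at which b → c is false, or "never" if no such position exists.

b → c holds at every position 0..9, and those are all the positions the trace ever visits, so the invariant G(b → c) is never violated.

never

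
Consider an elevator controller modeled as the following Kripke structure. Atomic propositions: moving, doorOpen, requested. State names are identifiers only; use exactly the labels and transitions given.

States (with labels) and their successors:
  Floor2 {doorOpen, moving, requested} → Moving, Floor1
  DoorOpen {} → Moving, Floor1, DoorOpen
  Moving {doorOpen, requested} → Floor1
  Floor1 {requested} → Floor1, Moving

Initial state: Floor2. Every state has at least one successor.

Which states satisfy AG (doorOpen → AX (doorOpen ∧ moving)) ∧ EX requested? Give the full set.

States satisfying doorOpen → AX (doorOpen ∧ moving): {DoorOpen, Floor1}.
States satisfying AG (doorOpen → AX (doorOpen ∧ moving)): ∅.
States satisfying requested: {Floor2, Moving, Floor1}.
States satisfying EX requested: {Floor2, DoorOpen, Moving, Floor1}.
States satisfying AG (doorOpen → AX (doorOpen ∧ moving)) ∧ EX requested: ∅.

none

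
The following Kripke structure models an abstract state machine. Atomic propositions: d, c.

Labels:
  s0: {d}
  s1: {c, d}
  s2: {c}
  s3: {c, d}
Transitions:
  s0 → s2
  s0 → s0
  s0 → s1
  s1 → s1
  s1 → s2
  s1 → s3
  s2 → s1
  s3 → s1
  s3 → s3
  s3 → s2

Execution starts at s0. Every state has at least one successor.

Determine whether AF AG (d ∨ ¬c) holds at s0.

States satisfying AG (d ∨ ¬c): ∅.
States satisfying AF AG (d ∨ ¬c): ∅.
There is a path from s0 along which AG (d ∨ ¬c) never holds.
s0 ∉ Sat(AF AG (d ∨ ¬c)).

No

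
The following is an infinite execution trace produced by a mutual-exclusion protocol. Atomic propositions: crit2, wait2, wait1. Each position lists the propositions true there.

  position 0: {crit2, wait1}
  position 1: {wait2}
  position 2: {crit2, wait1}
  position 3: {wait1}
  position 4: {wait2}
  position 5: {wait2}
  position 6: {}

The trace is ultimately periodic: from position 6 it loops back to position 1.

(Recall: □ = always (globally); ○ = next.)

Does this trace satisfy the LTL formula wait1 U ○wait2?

Walking from position 0: ○wait2 first holds at position 0, and wait1 holds at every earlier position along the way, so wait1 U ○wait2 holds.

Yes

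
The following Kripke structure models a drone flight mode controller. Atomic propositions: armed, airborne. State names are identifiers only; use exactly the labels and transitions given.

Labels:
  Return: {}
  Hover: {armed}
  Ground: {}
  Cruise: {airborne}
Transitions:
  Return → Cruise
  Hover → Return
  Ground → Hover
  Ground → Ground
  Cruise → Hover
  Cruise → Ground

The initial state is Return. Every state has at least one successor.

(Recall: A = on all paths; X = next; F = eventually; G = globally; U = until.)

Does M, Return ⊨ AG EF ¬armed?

States satisfying EF ¬armed: {Return, Hover, Ground, Cruise}.
States satisfying AG EF ¬armed: {Return, Hover, Ground, Cruise}.
Every state reachable from Return satisfies EF ¬armed.
Return ∈ Sat(AG EF ¬armed).

Holds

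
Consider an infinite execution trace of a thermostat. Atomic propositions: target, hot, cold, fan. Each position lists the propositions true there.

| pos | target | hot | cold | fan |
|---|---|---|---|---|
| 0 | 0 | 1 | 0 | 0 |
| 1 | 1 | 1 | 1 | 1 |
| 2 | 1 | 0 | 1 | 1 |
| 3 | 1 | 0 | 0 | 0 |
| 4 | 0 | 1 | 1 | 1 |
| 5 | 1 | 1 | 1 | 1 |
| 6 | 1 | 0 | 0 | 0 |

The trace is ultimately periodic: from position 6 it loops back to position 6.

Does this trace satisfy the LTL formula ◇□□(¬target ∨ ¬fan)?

□□(¬target ∨ ¬fan) holds at position 6, which is reachable from 0, so ◇□□(¬target ∨ ¬fan) holds.

Yes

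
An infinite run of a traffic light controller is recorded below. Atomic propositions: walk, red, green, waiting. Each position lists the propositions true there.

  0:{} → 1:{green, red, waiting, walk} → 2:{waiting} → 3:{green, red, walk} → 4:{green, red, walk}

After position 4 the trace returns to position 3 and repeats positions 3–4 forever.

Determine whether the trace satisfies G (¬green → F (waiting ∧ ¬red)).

¬green → F (waiting ∧ ¬red) holds at every position 0..4, and those are all positions ever visited, so G (¬green → F (waiting ∧ ¬red)) holds.
Positions where ¬green holds: 0, 2.
Check F (waiting ∧ ¬red) at each: 0→ok, 2→ok.

Satisfied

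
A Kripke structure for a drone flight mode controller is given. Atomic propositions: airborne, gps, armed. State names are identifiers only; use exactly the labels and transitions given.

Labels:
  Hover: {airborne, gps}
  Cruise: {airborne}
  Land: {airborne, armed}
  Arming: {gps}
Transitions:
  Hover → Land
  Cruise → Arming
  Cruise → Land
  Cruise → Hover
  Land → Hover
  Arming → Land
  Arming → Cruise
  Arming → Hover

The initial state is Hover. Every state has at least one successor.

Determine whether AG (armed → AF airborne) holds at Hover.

States satisfying armed → AF airborne: {Hover, Cruise, Land, Arming}.
States satisfying AG (armed → AF airborne): {Hover, Cruise, Land, Arming}.
Every state reachable from Hover satisfies armed → AF airborne.
Hover ∈ Sat(AG (armed → AF airborne)).

Satisfied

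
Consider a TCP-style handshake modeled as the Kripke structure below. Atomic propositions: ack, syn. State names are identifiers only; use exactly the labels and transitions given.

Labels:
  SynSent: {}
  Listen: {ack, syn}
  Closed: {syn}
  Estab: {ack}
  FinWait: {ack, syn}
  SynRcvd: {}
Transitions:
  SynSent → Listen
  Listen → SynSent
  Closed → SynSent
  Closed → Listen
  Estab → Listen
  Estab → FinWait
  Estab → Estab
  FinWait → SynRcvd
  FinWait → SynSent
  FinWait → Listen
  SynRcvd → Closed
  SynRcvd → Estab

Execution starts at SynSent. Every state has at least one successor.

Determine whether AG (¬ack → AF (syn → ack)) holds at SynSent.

Satisfied

States satisfying ¬ack → AF (syn → ack): {SynSent, Listen, Closed, Estab, FinWait, SynRcvd}.
States satisfying AG (¬ack → AF (syn → ack)): {SynSent, Listen, Closed, Estab, FinWait, SynRcvd}.
Every state reachable from SynSent satisfies ¬ack → AF (syn → ack).
SynSent ∈ Sat(AG (¬ack → AF (syn → ack))).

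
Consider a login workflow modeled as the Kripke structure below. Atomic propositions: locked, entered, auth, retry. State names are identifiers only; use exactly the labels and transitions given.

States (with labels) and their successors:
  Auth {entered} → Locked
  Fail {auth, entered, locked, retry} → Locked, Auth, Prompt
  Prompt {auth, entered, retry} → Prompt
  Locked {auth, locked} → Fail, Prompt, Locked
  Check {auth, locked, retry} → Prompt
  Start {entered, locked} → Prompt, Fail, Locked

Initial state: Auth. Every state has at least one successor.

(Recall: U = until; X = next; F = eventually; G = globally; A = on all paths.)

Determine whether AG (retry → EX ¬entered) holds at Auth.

States satisfying retry → EX ¬entered: {Auth, Fail, Locked, Start}.
States satisfying AG (retry → EX ¬entered): ∅.
Prompt is reachable from Auth and violates retry → EX ¬entered, so AG fails at Auth.
Auth ∉ Sat(AG (retry → EX ¬entered)).

Does not hold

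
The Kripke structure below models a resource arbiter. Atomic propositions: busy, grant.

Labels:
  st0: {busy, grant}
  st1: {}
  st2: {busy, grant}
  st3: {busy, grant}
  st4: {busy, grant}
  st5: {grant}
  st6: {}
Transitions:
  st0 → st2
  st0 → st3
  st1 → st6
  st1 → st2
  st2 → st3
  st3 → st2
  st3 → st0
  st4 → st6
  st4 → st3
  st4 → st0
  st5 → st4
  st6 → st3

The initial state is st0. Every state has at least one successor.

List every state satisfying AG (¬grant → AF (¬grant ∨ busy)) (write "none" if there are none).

States satisfying ¬grant → AF (¬grant ∨ busy): {st0, st1, st2, st3, st4, st5, st6}.
States satisfying AG (¬grant → AF (¬grant ∨ busy)): {st0, st1, st2, st3, st4, st5, st6}.

{st0, st1, st2, st3, st4, st5, st6}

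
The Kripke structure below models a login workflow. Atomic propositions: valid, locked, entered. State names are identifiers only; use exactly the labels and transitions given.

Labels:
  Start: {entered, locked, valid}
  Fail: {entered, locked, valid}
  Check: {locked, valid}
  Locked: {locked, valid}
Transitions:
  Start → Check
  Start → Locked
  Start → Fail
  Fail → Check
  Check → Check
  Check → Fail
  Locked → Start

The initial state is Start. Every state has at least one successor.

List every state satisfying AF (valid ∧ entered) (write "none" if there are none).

States satisfying valid ∧ entered: {Start, Fail}.
States satisfying AF (valid ∧ entered): {Start, Fail, Locked}.

{Start, Fail, Locked}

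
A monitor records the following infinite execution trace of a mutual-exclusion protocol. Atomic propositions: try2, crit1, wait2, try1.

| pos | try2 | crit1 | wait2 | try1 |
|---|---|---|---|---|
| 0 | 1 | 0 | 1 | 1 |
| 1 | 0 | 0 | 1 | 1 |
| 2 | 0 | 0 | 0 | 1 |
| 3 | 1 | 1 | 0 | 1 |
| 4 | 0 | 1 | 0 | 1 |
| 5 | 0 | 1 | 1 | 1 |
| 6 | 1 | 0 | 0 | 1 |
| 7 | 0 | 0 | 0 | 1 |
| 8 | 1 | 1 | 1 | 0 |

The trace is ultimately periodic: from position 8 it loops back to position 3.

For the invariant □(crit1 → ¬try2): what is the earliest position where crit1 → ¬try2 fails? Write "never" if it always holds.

3

Check crit1 → ¬try2 at each position in order: 0 ✓, 1 ✓, 2 ✓.
At position 3 the labels are {crit1, try1, try2}, so crit1 → ¬try2 is false there. This is the first violation.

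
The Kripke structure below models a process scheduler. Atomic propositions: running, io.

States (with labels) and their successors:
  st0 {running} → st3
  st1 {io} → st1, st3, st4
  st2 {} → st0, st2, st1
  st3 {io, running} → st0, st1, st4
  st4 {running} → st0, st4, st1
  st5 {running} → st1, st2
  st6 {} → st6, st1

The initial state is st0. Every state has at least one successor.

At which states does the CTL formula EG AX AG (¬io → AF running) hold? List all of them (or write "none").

States satisfying AX AG (¬io → AF running): {st0, st1, st3, st4}.
States satisfying EG AX AG (¬io → AF running): {st0, st1, st3, st4}.

{st0, st1, st3, st4}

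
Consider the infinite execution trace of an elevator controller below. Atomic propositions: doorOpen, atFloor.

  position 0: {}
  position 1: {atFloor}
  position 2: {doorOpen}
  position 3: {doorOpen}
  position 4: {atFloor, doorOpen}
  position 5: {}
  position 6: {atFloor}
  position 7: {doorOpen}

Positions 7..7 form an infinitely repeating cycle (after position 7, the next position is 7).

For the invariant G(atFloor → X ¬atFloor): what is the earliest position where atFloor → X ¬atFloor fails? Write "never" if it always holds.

never

atFloor → X ¬atFloor holds at every position 0..7, and those are all the positions the trace ever visits, so the invariant G(atFloor → X ¬atFloor) is never violated.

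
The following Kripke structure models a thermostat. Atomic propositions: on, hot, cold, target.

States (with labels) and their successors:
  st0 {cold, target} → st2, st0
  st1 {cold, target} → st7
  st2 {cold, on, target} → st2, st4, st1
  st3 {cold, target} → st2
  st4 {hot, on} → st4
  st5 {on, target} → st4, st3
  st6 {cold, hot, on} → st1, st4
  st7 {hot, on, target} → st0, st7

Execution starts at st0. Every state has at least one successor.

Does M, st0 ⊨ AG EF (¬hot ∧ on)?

Does not hold

States satisfying EF (¬hot ∧ on): {st0, st1, st2, st3, st5, st6, st7}.
States satisfying AG EF (¬hot ∧ on): ∅.
st4 is reachable from st0 and violates EF (¬hot ∧ on), so AG fails at st0.
st0 ∉ Sat(AG EF (¬hot ∧ on)).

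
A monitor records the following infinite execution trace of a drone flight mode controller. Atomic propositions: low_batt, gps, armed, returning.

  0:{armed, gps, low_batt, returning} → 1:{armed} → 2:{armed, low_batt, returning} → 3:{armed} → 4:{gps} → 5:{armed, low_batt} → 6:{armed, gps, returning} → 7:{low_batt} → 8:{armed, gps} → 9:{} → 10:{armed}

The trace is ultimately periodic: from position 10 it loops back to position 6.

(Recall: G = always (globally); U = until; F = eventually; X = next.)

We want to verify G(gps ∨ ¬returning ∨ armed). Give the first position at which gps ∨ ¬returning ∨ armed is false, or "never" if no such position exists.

gps ∨ ¬returning ∨ armed holds at every position 0..10, and those are all the positions the trace ever visits, so the invariant G(gps ∨ ¬returning ∨ armed) is never violated.

never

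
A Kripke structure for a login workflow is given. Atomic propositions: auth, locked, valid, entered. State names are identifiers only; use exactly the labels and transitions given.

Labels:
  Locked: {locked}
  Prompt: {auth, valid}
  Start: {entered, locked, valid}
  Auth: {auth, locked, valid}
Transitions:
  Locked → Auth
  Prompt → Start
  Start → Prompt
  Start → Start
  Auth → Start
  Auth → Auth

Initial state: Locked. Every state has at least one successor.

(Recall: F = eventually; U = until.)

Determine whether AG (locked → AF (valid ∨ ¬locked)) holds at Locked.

Satisfied

States satisfying locked → AF (valid ∨ ¬locked): {Locked, Prompt, Start, Auth}.
States satisfying AG (locked → AF (valid ∨ ¬locked)): {Locked, Prompt, Start, Auth}.
Every state reachable from Locked satisfies locked → AF (valid ∨ ¬locked).
Locked ∈ Sat(AG (locked → AF (valid ∨ ¬locked))).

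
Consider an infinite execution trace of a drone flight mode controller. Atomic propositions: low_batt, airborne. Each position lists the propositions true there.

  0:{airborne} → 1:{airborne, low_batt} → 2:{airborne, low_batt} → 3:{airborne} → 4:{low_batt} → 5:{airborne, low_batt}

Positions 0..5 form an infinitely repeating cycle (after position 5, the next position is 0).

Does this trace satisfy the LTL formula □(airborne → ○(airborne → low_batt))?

airborne → ○(airborne → low_batt) must hold at every position from 0 onward. It fails at position 2, so □(airborne → ○(airborne → low_batt)) is false.
Positions where airborne holds: 0, 1, 2, 3, 5.
Check ○(airborne → low_batt) at each: 0→ok, 1→ok, 2→fails, 3→ok, 5→fails.

Does not hold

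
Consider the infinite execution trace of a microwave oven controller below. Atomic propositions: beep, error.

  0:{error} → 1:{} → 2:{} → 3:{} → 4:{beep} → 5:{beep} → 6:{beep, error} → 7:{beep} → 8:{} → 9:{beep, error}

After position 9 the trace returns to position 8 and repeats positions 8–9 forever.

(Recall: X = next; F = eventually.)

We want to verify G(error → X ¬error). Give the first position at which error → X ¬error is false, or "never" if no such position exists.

never

error → X ¬error holds at every position 0..9, and those are all the positions the trace ever visits, so the invariant G(error → X ¬error) is never violated.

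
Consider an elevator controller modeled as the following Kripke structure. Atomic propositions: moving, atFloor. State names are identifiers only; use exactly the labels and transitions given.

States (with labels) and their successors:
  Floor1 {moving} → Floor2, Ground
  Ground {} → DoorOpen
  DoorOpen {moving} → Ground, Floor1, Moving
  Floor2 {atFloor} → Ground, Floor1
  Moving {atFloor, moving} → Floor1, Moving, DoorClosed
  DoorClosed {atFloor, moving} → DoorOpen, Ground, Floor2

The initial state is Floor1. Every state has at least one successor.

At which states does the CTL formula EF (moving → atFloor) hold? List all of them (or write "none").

States satisfying moving → atFloor: {Ground, Floor2, Moving, DoorClosed}.
States satisfying EF (moving → atFloor): {Floor1, Ground, DoorOpen, Floor2, Moving, DoorClosed}.

{Floor1, Ground, DoorOpen, Floor2, Moving, DoorClosed}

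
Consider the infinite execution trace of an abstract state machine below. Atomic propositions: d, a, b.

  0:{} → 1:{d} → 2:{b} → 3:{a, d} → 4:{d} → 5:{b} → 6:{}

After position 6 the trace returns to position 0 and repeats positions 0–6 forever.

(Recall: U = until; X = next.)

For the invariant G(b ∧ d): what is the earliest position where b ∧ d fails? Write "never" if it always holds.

At position 0 the labels are {}, so b ∧ d is false there. This is the first violation.

0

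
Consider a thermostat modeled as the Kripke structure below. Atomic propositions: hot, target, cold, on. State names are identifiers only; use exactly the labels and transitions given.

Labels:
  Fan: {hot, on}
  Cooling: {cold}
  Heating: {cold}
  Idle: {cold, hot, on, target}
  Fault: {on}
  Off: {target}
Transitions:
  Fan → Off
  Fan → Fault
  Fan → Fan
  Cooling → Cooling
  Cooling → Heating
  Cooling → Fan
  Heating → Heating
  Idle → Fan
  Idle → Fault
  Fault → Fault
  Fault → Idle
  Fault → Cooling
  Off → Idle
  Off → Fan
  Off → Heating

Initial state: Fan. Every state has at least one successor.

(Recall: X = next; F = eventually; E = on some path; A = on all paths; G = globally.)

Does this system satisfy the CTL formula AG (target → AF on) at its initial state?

No

States satisfying target → AF on: {Fan, Cooling, Heating, Idle, Fault}.
States satisfying AG (target → AF on): {Heating}.
Off is reachable from Fan and violates target → AF on, so AG fails at Fan.
Fan ∉ Sat(AG (target → AF on)).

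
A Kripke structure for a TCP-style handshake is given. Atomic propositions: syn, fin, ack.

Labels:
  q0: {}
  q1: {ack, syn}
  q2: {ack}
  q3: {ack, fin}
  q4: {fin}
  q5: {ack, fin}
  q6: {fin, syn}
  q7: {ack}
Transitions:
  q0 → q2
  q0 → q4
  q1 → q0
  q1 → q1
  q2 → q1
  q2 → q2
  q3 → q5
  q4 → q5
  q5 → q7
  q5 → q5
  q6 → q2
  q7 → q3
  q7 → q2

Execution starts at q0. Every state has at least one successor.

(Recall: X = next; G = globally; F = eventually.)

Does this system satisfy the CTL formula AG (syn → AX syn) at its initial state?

Does not hold

States satisfying syn → AX syn: {q0, q2, q3, q4, q5, q7}.
States satisfying AG (syn → AX syn): ∅.
q1 is reachable from q0 and violates syn → AX syn, so AG fails at q0.
q0 ∉ Sat(AG (syn → AX syn)).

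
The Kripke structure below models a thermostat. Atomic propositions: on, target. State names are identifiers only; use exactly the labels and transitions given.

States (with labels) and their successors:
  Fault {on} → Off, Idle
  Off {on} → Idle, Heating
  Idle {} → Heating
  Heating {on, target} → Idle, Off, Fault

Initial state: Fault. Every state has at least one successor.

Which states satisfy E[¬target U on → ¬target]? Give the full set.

States satisfying ¬target: {Fault, Off, Idle}.
States satisfying on → ¬target: {Fault, Off, Idle}.
States satisfying E[¬target U on → ¬target]: {Fault, Off, Idle}.

{Fault, Off, Idle}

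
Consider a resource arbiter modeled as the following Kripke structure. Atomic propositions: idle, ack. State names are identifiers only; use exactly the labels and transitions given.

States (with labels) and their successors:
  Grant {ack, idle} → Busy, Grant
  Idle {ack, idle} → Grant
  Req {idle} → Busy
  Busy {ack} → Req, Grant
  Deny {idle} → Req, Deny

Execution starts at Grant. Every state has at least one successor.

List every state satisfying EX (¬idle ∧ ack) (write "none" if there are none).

{Grant, Req}

States satisfying ¬idle ∧ ack: {Busy}.
States satisfying EX (¬idle ∧ ack): {Grant, Req}.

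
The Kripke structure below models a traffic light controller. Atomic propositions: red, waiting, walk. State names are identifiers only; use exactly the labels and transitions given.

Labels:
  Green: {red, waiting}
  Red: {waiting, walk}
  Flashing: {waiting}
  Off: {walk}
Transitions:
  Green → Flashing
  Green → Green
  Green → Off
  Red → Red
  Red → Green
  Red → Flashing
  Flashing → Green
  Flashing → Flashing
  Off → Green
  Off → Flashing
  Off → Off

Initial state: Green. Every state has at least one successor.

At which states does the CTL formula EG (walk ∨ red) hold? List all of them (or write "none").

States satisfying walk ∨ red: {Green, Red, Off}.
States satisfying EG (walk ∨ red): {Green, Red, Off}.

{Green, Red, Off}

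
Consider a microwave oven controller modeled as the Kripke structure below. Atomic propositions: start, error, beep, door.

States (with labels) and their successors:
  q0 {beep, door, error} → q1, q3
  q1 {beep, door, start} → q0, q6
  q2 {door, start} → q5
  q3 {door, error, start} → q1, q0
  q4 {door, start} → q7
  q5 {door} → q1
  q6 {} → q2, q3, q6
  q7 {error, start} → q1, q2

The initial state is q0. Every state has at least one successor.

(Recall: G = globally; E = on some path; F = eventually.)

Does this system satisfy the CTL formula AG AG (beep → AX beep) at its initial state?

Does not hold

States satisfying AG (beep → AX beep): ∅.
States satisfying AG AG (beep → AX beep): ∅.
q0 is reachable from q0 and violates AG (beep → AX beep), so AG fails at q0.
q0 ∉ Sat(AG AG (beep → AX beep)).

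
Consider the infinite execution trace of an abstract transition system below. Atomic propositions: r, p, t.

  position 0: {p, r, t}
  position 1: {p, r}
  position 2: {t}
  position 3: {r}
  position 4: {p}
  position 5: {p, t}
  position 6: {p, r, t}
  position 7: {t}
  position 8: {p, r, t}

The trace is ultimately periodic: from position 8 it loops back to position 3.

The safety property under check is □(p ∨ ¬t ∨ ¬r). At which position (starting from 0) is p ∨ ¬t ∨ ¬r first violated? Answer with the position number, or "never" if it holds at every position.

p ∨ ¬t ∨ ¬r holds at every position 0..8, and those are all the positions the trace ever visits, so the invariant □(p ∨ ¬t ∨ ¬r) is never violated.

never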